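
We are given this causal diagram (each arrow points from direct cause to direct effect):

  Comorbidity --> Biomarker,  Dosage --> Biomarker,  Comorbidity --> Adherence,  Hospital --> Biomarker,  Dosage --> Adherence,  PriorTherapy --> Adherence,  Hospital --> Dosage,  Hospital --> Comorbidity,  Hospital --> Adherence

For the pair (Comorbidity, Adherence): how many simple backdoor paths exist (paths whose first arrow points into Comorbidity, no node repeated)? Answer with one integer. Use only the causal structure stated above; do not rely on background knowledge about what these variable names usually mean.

A backdoor path from Comorbidity to Adherence is any simple undirected path whose first edge points into Comorbidity (i.e. leaves Comorbidity via a parent).
Parents of Comorbidity: {Hospital}.
Enumerating:
  P1: Comorbidity <- Hospital -> Dosage -> Adherence
  P2: Comorbidity <- Hospital -> Biomarker <- Dosage -> Adherence
  P3: Comorbidity <- Hospital -> Adherence
That exhausts the simple backdoor paths. Count: 3.

3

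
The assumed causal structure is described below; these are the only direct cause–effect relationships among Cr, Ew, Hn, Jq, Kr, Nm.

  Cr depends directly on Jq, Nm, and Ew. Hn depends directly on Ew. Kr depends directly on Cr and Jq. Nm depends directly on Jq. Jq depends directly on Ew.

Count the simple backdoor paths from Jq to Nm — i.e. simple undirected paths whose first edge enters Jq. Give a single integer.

1

A backdoor path from Jq to Nm is any simple undirected path whose first edge points into Jq (i.e. leaves Jq via a parent).
Parents of Jq: {Ew}.
Enumerating:
  P1: Jq <- Ew -> Cr <- Nm
That exhausts the simple backdoor paths. Count: 1.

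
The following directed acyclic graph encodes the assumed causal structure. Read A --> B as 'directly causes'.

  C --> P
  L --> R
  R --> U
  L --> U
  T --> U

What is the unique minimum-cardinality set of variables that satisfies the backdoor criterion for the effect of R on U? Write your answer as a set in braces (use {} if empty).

{L}

Variables eligible for adjustment (non-descendants of R, excluding R and U): {C, L, P, T}.
Backdoor paths from R to U:
  P1: R <- L -> U
The empty set is not sufficient: P1 (R <- L -> U) has no collider blocking it and no conditioned non-collider, so it is open.
Try {L}:
  P1: blocked at fork node L ∈ conditioning set.
{L} contains no descendant of R and blocks every backdoor path.
No other singleton works — e.g. {T} leaves P1 open — so {L} is the unique smallest valid adjustment set.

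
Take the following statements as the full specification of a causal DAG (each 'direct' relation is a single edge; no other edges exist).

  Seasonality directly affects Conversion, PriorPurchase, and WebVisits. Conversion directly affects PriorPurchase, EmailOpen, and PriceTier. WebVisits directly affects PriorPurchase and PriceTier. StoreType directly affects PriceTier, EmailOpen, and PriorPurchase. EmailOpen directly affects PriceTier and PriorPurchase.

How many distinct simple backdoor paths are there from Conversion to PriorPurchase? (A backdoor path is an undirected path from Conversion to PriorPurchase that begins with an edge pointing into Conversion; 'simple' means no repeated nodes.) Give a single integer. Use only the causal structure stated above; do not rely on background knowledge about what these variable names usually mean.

A backdoor path from Conversion to PriorPurchase is any simple undirected path whose first edge points into Conversion (i.e. leaves Conversion via a parent).
Parents of Conversion: {Seasonality}.
Enumerating:
  P1: Conversion <- Seasonality -> WebVisits -> PriceTier <- StoreType -> EmailOpen -> PriorPurchase
  P2: Conversion <- Seasonality -> WebVisits -> PriceTier <- StoreType -> PriorPurchase
  P3: Conversion <- Seasonality -> WebVisits -> PriceTier <- EmailOpen <- StoreType -> PriorPurchase
  P4: Conversion <- Seasonality -> WebVisits -> PriceTier <- EmailOpen -> PriorPurchase
  P5: Conversion <- Seasonality -> WebVisits -> PriorPurchase
  P6: Conversion <- Seasonality -> PriorPurchase
That exhausts the simple backdoor paths. Count: 6.

6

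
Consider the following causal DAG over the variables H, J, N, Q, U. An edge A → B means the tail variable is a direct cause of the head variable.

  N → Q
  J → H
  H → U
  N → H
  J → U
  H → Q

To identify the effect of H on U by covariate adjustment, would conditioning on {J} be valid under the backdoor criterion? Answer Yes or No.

Backdoor paths from H to U (paths whose first edge points into H):
  P1: H <- J -> U
Condition 1 (no descendant of H in the set): holds — descendants of H are {Q, U}; none are in {J}.
Condition 2 (every backdoor path blocked by {J}):
  P1: blocked at fork node J ∈ conditioning set.
{J} satisfies the backdoor criterion.

Yes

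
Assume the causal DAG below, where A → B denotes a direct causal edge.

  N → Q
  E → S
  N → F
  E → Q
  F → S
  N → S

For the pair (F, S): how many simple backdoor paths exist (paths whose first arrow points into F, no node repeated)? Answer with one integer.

A backdoor path from F to S is any simple undirected path whose first edge points into F (i.e. leaves F via a parent).
Parents of F: {N}.
Enumerating:
  P1: F <- N -> Q <- E -> S
  P2: F <- N -> S
That exhausts the simple backdoor paths. Count: 2.

2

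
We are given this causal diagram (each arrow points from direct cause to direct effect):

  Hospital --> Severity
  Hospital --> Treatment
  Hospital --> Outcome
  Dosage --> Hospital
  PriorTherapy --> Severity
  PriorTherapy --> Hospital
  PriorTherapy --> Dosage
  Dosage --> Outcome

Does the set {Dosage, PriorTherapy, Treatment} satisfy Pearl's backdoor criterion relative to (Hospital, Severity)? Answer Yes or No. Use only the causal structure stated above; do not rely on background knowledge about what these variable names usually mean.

No

Backdoor paths from Hospital to Severity (paths whose first edge points into Hospital):
  P1: Hospital <- PriorTherapy -> Severity
  P2: Hospital <- Dosage <- PriorTherapy -> Severity
Condition 1 (no descendant of Hospital in the set): FAILS — Treatment is a descendant of Hospital.
Condition 2 (every backdoor path blocked by {Dosage, PriorTherapy, Treatment}):
  P1: blocked at fork node PriorTherapy ∈ conditioning set.
  P2: blocked at chain node Dosage ∈ conditioning set.
{Dosage, PriorTherapy, Treatment} does not satisfy the backdoor criterion.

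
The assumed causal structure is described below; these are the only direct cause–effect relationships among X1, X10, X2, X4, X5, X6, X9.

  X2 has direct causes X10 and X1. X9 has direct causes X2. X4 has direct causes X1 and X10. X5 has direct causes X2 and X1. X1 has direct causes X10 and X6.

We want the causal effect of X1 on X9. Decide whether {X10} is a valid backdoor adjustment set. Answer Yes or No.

Yes

Backdoor paths from X1 to X9 (paths whose first edge points into X1):
  P1: X1 <- X10 -> X2 -> X9
Condition 1 (no descendant of X1 in the set): holds — descendants of X1 are {X2, X4, X5, X9}; none are in {X10}.
Condition 2 (every backdoor path blocked by {X10}):
  P1: blocked at fork node X10 ∈ conditioning set.
{X10} satisfies the backdoor criterion.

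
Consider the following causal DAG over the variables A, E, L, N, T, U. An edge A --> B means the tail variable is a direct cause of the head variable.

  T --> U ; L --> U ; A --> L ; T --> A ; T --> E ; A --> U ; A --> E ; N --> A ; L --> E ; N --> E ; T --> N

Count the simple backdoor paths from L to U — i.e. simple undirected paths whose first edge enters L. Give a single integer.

A backdoor path from L to U is any simple undirected path whose first edge points into L (i.e. leaves L via a parent).
Parents of L: {A}.
Enumerating:
  P1: L <- A <- T -> U
  P2: L <- A <- N <- T -> U
  P3: L <- A <- N -> E <- T -> U
  P4: L <- A -> E <- T -> U
  P5: L <- A -> E <- N <- T -> U
  P6: L <- A -> U
That exhausts the simple backdoor paths. Count: 6.

6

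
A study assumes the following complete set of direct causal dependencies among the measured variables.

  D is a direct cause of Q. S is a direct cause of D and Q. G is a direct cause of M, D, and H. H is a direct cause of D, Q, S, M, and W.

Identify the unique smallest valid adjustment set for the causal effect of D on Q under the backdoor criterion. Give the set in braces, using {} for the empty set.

{H, S}

Variables eligible for adjustment (non-descendants of D, excluding D and Q): {G, H, M, S, W}.
Backdoor paths from D to Q:
  P1: D <- G -> H -> S -> Q
  P2: D <- G -> H -> Q
  P3: D <- G -> M <- H -> S -> Q
  P4: D <- G -> M <- H -> Q
  P5: D <- H -> S -> Q
  P6: D <- H -> Q
  P7: D <- S <- H -> Q
  P8: D <- S -> Q
The empty set is not sufficient: P1 (D <- G -> H -> S -> Q) has no collider blocking it and no conditioned non-collider, so it is open.
Try {H, S}:
  P1: blocked at chain node H ∈ conditioning set.
  P2: blocked at chain node H ∈ conditioning set.
  P3: blocked at collider M (neither it nor any descendant is in the conditioning set).
  P4: blocked at collider M (neither it nor any descendant is in the conditioning set).
  P5: blocked at fork node H ∈ conditioning set.
  P6: blocked at fork node H ∈ conditioning set.
  P7: blocked at chain node S ∈ conditioning set.
  P8: blocked at fork node S ∈ conditioning set.
{H, S} contains no descendant of D and blocks every backdoor path.
Every element of {H, S} is needed (dropping H leaves P2 open; dropping S leaves P8 open), so no proper subset is valid.
Among all size-2 subsets of the eligible variables, only {H, S} blocks every backdoor path, so it is the unique smallest valid adjustment set.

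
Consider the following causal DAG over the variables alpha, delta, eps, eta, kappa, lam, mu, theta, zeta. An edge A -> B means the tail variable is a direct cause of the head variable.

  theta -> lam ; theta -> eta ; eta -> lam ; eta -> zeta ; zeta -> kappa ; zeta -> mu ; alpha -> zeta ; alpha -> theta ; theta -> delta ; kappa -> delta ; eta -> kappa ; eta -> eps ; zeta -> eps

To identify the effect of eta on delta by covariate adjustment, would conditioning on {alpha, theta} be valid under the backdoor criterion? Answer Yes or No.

Yes

Backdoor paths from eta to delta (paths whose first edge points into eta):
  P1: eta <- theta <- alpha -> zeta -> kappa -> delta
  P2: eta <- theta -> delta
Condition 1 (no descendant of eta in the set): holds — descendants of eta are {delta, eps, kappa, lam, mu, zeta}; none are in {alpha, theta}.
Condition 2 (every backdoor path blocked by {alpha, theta}):
  P1: blocked at chain node theta ∈ conditioning set.
  P2: blocked at fork node theta ∈ conditioning set.
{alpha, theta} satisfies the backdoor criterion.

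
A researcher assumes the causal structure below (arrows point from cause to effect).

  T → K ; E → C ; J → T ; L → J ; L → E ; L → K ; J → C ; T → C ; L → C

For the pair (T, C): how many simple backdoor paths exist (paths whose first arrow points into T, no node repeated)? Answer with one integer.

3

A backdoor path from T to C is any simple undirected path whose first edge points into T (i.e. leaves T via a parent).
Parents of T: {J}.
Enumerating:
  P1: T <- J <- L -> E -> C
  P2: T <- J <- L -> C
  P3: T <- J -> C
That exhausts the simple backdoor paths. Count: 3.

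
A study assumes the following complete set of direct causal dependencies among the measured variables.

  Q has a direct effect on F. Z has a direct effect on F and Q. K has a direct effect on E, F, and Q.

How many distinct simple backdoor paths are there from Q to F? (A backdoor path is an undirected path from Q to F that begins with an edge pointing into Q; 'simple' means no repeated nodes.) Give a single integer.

2

A backdoor path from Q to F is any simple undirected path whose first edge points into Q (i.e. leaves Q via a parent).
Parents of Q: {K, Z}.
Enumerating:
  P1: Q <- Z -> F
  P2: Q <- K -> F
That exhausts the simple backdoor paths. Count: 2.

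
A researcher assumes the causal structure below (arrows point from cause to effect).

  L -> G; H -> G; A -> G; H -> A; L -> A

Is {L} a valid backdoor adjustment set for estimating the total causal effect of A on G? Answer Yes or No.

Backdoor paths from A to G (paths whose first edge points into A):
  P1: A <- L -> G
  P2: A <- H -> G
Condition 1 (no descendant of A in the set): holds — descendants of A are {G}; none are in {L}.
Condition 2 (every backdoor path blocked by {L}):
  P1: blocked at fork node L ∈ conditioning set.
  P2: open — no interior node is in the conditioning set.
{L} does not satisfy the backdoor criterion.

No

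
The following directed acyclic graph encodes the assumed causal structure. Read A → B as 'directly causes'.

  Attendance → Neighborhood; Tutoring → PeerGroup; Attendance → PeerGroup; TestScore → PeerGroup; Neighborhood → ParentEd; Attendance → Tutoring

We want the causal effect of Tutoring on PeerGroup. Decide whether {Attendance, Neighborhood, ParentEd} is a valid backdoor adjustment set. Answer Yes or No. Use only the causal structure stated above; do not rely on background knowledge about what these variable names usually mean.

Backdoor paths from Tutoring to PeerGroup (paths whose first edge points into Tutoring):
  P1: Tutoring <- Attendance -> PeerGroup
Condition 1 (no descendant of Tutoring in the set): holds — descendants of Tutoring are {PeerGroup}; none are in {Attendance, Neighborhood, ParentEd}.
Condition 2 (every backdoor path blocked by {Attendance, Neighborhood, ParentEd}):
  P1: blocked at fork node Attendance ∈ conditioning set.
{Attendance, Neighborhood, ParentEd} satisfies the backdoor criterion.

Yes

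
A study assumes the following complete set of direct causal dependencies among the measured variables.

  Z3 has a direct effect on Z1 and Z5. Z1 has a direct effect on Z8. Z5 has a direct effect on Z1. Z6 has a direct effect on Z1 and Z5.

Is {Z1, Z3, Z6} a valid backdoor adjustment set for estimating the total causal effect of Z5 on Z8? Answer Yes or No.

No

Backdoor paths from Z5 to Z8 (paths whose first edge points into Z5):
  P1: Z5 <- Z6 -> Z1 -> Z8
  P2: Z5 <- Z3 -> Z1 -> Z8
Condition 1 (no descendant of Z5 in the set): FAILS — Z1 is a descendant of Z5.
Condition 2 (every backdoor path blocked by {Z1, Z3, Z6}):
  P1: blocked at fork node Z6 ∈ conditioning set.
  P2: blocked at fork node Z3 ∈ conditioning set.
{Z1, Z3, Z6} does not satisfy the backdoor criterion.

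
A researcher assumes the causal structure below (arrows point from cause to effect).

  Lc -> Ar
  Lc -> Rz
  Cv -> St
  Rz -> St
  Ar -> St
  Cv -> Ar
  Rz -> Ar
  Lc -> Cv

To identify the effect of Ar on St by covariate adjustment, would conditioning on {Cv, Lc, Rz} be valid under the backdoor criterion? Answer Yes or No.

Backdoor paths from Ar to St (paths whose first edge points into Ar):
  P1: Ar <- Lc -> Cv -> St
  P2: Ar <- Lc -> Rz -> St
  P3: Ar <- Cv <- Lc -> Rz -> St
  P4: Ar <- Cv -> St
  P5: Ar <- Rz <- Lc -> Cv -> St
  P6: Ar <- Rz -> St
Condition 1 (no descendant of Ar in the set): holds — descendants of Ar are {St}; none are in {Cv, Lc, Rz}.
Condition 2 (every backdoor path blocked by {Cv, Lc, Rz}):
  P1: blocked at fork node Lc ∈ conditioning set.
  P2: blocked at fork node Lc ∈ conditioning set.
  P3: blocked at chain node Cv ∈ conditioning set.
  P4: blocked at fork node Cv ∈ conditioning set.
  P5: blocked at chain node Rz ∈ conditioning set.
  P6: blocked at fork node Rz ∈ conditioning set.
{Cv, Lc, Rz} satisfies the backdoor criterion.

Yes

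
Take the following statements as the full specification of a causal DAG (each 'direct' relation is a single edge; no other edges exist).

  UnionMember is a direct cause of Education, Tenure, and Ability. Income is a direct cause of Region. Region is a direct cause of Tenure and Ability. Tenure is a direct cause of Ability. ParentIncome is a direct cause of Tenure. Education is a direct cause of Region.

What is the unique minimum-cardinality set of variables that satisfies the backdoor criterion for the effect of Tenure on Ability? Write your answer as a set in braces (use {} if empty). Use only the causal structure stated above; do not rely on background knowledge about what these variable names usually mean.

Variables eligible for adjustment (non-descendants of Tenure, excluding Tenure and Ability): {Education, Income, ParentIncome, Region, UnionMember}.
Backdoor paths from Tenure to Ability:
  P1: Tenure <- UnionMember -> Education -> Region -> Ability
  P2: Tenure <- UnionMember -> Ability
  P3: Tenure <- Region <- Education <- UnionMember -> Ability
  P4: Tenure <- Region -> Ability
The empty set is not sufficient: P1 (Tenure <- UnionMember -> Education -> Region -> Ability) has no collider blocking it and no conditioned non-collider, so it is open.
Try {Region, UnionMember}:
  P1: blocked at fork node UnionMember ∈ conditioning set.
  P2: blocked at fork node UnionMember ∈ conditioning set.
  P3: blocked at chain node Region ∈ conditioning set.
  P4: blocked at fork node Region ∈ conditioning set.
{Region, UnionMember} contains no descendant of Tenure and blocks every backdoor path.
Every element of {Region, UnionMember} is needed (dropping Region leaves P4 open; dropping UnionMember leaves P2 open), so no proper subset is valid.
Among all size-2 subsets of the eligible variables, only {Region, UnionMember} blocks every backdoor path, so it is the unique smallest valid adjustment set.

{Region, UnionMember}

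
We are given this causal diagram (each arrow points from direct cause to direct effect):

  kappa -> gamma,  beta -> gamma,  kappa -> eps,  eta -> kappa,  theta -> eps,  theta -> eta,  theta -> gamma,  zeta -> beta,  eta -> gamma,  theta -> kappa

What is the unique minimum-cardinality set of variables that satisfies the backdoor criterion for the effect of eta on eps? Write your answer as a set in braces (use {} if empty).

Variables eligible for adjustment (non-descendants of eta, excluding eta and eps): {beta, theta, zeta}.
Backdoor paths from eta to eps:
  P1: eta <- theta -> kappa -> eps
  P2: eta <- theta -> gamma <- kappa -> eps
  P3: eta <- theta -> eps
The empty set is not sufficient: P1 (eta <- theta -> kappa -> eps) has no collider blocking it and no conditioned non-collider, so it is open.
Try {theta}:
  P1: blocked at fork node theta ∈ conditioning set.
  P2: blocked at fork node theta ∈ conditioning set.
  P3: blocked at fork node theta ∈ conditioning set.
{theta} contains no descendant of eta and blocks every backdoor path.
No other singleton works — e.g. {zeta} leaves P1 open — so {theta} is the unique smallest valid adjustment set.

{theta}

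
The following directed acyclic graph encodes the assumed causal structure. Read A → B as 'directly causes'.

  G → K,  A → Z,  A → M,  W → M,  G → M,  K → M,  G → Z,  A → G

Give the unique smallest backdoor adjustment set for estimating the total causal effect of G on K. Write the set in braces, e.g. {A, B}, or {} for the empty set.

Variables eligible for adjustment (non-descendants of G, excluding G and K): {A, W}.
Backdoor paths from G to K:
  P1: G <- A -> M <- K
Each backdoor path contains an unconditioned collider, so every path is already blocked with the empty conditioning set:
  P1: blocked at collider M (neither it nor any descendant is in the conditioning set).
The empty set is therefore the unique smallest valid set.

{}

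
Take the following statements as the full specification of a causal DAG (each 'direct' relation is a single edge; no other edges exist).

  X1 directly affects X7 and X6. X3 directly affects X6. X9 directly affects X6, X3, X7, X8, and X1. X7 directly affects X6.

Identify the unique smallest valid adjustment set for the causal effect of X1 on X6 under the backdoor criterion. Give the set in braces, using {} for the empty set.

{X9}

Variables eligible for adjustment (non-descendants of X1, excluding X1 and X6): {X3, X8, X9}.
Backdoor paths from X1 to X6:
  P1: X1 <- X9 -> X3 -> X6
  P2: X1 <- X9 -> X7 -> X6
  P3: X1 <- X9 -> X6
The empty set is not sufficient: P1 (X1 <- X9 -> X3 -> X6) has no collider blocking it and no conditioned non-collider, so it is open.
Try {X9}:
  P1: blocked at fork node X9 ∈ conditioning set.
  P2: blocked at fork node X9 ∈ conditioning set.
  P3: blocked at fork node X9 ∈ conditioning set.
{X9} contains no descendant of X1 and blocks every backdoor path.
No other singleton works — e.g. {X3} leaves P2 open — so {X9} is the unique smallest valid adjustment set.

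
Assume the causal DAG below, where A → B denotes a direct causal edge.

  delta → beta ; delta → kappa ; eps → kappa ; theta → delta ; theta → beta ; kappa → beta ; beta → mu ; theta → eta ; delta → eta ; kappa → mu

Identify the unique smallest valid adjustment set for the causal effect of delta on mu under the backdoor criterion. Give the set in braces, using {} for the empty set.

{theta}

Variables eligible for adjustment (non-descendants of delta, excluding delta and mu): {eps, theta}.
Backdoor paths from delta to mu:
  P1: delta <- theta -> beta <- kappa -> mu
  P2: delta <- theta -> beta -> mu
The empty set is not sufficient: P2 (delta <- theta -> beta -> mu) has no collider blocking it and no conditioned non-collider, so it is open.
Try {theta}:
  P1: blocked at fork node theta ∈ conditioning set.
  P2: blocked at fork node theta ∈ conditioning set.
{theta} contains no descendant of delta and blocks every backdoor path.
No other singleton works — e.g. {eps} leaves P2 open — so {theta} is the unique smallest valid adjustment set.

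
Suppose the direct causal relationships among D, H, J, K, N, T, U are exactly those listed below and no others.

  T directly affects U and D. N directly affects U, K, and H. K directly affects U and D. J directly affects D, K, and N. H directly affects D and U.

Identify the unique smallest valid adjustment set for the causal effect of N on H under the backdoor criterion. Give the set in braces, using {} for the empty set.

Variables eligible for adjustment (non-descendants of N, excluding N and H): {J, T}.
Backdoor paths from N to H:
  P1: N <- J -> K -> D <- T -> U <- H
  P2: N <- J -> K -> D <- H
  P3: N <- J -> K -> U <- T -> D <- H
  P4: N <- J -> K -> U <- H
  P5: N <- J -> D <- T -> U <- H
  P6: N <- J -> D <- H
  P7: N <- J -> D <- K -> U <- H
Each backdoor path contains an unconditioned collider, so every path is already blocked with the empty conditioning set:
  P1: blocked at collider D (neither it nor any descendant is in the conditioning set).
  P2: blocked at collider D (neither it nor any descendant is in the conditioning set).
  P3: blocked at collider U (neither it nor any descendant is in the conditioning set).
  P4: blocked at collider U (neither it nor any descendant is in the conditioning set).
  P5: blocked at collider D (neither it nor any descendant is in the conditioning set).
  P6: blocked at collider D (neither it nor any descendant is in the conditioning set).
  P7: blocked at collider D (neither it nor any descendant is in the conditioning set).
The empty set is therefore the unique smallest valid set.

{}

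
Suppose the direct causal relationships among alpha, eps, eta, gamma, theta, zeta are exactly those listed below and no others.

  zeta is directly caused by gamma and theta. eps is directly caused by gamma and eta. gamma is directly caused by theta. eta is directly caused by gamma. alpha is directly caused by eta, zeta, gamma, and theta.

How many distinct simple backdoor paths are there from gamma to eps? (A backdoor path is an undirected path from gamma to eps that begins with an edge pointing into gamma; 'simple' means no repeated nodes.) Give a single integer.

2

A backdoor path from gamma to eps is any simple undirected path whose first edge points into gamma (i.e. leaves gamma via a parent).
Parents of gamma: {theta}.
Enumerating:
  P1: gamma <- theta -> zeta -> alpha <- eta -> eps
  P2: gamma <- theta -> alpha <- eta -> eps
That exhausts the simple backdoor paths. Count: 2.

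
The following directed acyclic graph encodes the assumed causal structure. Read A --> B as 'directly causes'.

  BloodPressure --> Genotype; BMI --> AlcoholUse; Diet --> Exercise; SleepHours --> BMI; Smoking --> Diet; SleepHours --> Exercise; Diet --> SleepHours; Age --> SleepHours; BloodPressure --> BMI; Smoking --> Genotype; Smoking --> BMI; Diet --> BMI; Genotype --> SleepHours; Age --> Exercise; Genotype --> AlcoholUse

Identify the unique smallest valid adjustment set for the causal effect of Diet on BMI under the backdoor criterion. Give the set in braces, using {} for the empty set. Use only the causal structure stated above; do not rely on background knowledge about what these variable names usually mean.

{Smoking}

Variables eligible for adjustment (non-descendants of Diet, excluding Diet and BMI): {Age, BloodPressure, Genotype, Smoking}.
Backdoor paths from Diet to BMI:
  P1: Diet <- Smoking -> Genotype <- BloodPressure -> BMI
  P2: Diet <- Smoking -> Genotype -> SleepHours -> BMI
  P3: Diet <- Smoking -> Genotype -> AlcoholUse <- BMI
  P4: Diet <- Smoking -> BMI
The empty set is not sufficient: P2 (Diet <- Smoking -> Genotype -> SleepHours -> BMI) has no collider blocking it and no conditioned non-collider, so it is open.
Try {Smoking}:
  P1: blocked at fork node Smoking ∈ conditioning set.
  P2: blocked at fork node Smoking ∈ conditioning set.
  P3: blocked at fork node Smoking ∈ conditioning set.
  P4: blocked at fork node Smoking ∈ conditioning set.
{Smoking} contains no descendant of Diet and blocks every backdoor path.
No other singleton works — e.g. {BloodPressure} leaves P2 open — so {Smoking} is the unique smallest valid adjustment set.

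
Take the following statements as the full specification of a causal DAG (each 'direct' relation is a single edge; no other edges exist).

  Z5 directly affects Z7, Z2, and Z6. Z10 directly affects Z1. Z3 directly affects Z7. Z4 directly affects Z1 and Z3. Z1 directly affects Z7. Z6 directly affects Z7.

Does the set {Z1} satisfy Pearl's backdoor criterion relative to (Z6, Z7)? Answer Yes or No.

Backdoor paths from Z6 to Z7 (paths whose first edge points into Z6):
  P1: Z6 <- Z5 -> Z7
Condition 1 (no descendant of Z6 in the set): holds — descendants of Z6 are {Z7}; none are in {Z1}.
Condition 2 (every backdoor path blocked by {Z1}):
  P1: open — no interior node is in the conditioning set.
{Z1} does not satisfy the backdoor criterion.

No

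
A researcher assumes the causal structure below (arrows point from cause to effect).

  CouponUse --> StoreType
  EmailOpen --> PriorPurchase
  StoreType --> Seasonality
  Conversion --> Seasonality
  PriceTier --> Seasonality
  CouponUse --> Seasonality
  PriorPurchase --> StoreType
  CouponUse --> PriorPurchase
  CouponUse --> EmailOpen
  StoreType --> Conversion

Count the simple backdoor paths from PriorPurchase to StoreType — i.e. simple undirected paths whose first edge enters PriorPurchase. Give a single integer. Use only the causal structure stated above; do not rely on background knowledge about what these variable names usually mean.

6

A backdoor path from PriorPurchase to StoreType is any simple undirected path whose first edge points into PriorPurchase (i.e. leaves PriorPurchase via a parent).
Parents of PriorPurchase: {CouponUse, EmailOpen}.
Enumerating:
  P1: PriorPurchase <- CouponUse -> StoreType
  P2: PriorPurchase <- CouponUse -> Seasonality <- StoreType
  P3: PriorPurchase <- CouponUse -> Seasonality <- Conversion <- StoreType
  P4: PriorPurchase <- EmailOpen <- CouponUse -> StoreType
  P5: PriorPurchase <- EmailOpen <- CouponUse -> Seasonality <- StoreType
  P6: PriorPurchase <- EmailOpen <- CouponUse -> Seasonality <- Conversion <- StoreType
That exhausts the simple backdoor paths. Count: 6.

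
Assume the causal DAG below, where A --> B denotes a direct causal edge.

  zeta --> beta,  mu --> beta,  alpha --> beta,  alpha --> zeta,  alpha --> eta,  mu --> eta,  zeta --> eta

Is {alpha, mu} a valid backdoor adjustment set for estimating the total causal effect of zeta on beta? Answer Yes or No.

Backdoor paths from zeta to beta (paths whose first edge points into zeta):
  P1: zeta <- alpha -> beta
  P2: zeta <- alpha -> eta <- mu -> beta
Condition 1 (no descendant of zeta in the set): holds — descendants of zeta are {beta, eta}; none are in {alpha, mu}.
Condition 2 (every backdoor path blocked by {alpha, mu}):
  P1: blocked at fork node alpha ∈ conditioning set.
  P2: blocked at fork node alpha ∈ conditioning set.
{alpha, mu} satisfies the backdoor criterion.

Yes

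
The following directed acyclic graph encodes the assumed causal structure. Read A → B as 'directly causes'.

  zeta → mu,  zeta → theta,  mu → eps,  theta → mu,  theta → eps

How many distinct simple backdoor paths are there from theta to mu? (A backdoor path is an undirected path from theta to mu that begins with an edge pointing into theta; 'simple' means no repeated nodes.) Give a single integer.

A backdoor path from theta to mu is any simple undirected path whose first edge points into theta (i.e. leaves theta via a parent).
Parents of theta: {zeta}.
Enumerating:
  P1: theta <- zeta -> mu
That exhausts the simple backdoor paths. Count: 1.

1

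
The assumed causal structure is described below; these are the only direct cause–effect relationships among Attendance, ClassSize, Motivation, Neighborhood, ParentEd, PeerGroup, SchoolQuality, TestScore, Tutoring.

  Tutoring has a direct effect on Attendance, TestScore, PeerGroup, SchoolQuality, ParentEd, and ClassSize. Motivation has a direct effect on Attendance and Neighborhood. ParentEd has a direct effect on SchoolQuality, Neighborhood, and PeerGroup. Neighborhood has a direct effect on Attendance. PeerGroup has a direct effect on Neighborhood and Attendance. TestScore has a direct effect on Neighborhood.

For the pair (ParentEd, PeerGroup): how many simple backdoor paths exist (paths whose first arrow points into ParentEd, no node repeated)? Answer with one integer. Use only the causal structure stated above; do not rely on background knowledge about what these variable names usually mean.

7

A backdoor path from ParentEd to PeerGroup is any simple undirected path whose first edge points into ParentEd (i.e. leaves ParentEd via a parent).
Parents of ParentEd: {Tutoring}.
Enumerating:
  P1: ParentEd <- Tutoring -> TestScore -> Neighborhood <- Motivation -> Attendance <- PeerGroup
  P2: ParentEd <- Tutoring -> TestScore -> Neighborhood <- PeerGroup
  P3: ParentEd <- Tutoring -> TestScore -> Neighborhood -> Attendance <- PeerGroup
  P4: ParentEd <- Tutoring -> PeerGroup
  P5: ParentEd <- Tutoring -> Attendance <- Motivation -> Neighborhood <- PeerGroup
  P6: ParentEd <- Tutoring -> Attendance <- PeerGroup
  P7: ParentEd <- Tutoring -> Attendance <- Neighborhood <- PeerGroup
That exhausts the simple backdoor paths. Count: 7.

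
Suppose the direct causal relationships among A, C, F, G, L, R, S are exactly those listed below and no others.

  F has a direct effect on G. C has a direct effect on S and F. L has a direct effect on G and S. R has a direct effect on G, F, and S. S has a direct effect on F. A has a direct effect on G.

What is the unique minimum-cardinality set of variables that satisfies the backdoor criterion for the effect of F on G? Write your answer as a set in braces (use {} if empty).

{L, R}

Variables eligible for adjustment (non-descendants of F, excluding F and G): {A, C, L, R, S}.
Backdoor paths from F to G:
  P1: F <- R -> S <- L -> G
  P2: F <- R -> G
  P3: F <- C -> S <- R -> G
  P4: F <- C -> S <- L -> G
  P5: F <- S <- R -> G
  P6: F <- S <- L -> G
The empty set is not sufficient: P2 (F <- R -> G) has no collider blocking it and no conditioned non-collider, so it is open.
Try {L, R}:
  P1: blocked at fork node R ∈ conditioning set.
  P2: blocked at fork node R ∈ conditioning set.
  P3: blocked at collider S (neither it nor any descendant is in the conditioning set).
  P4: blocked at collider S (neither it nor any descendant is in the conditioning set).
  P5: blocked at fork node R ∈ conditioning set.
  P6: blocked at fork node L ∈ conditioning set.
{L, R} contains no descendant of F and blocks every backdoor path.
Every element of {L, R} is needed (dropping L leaves P6 open; dropping R leaves P2 open), so no proper subset is valid.
Among all size-2 subsets of the eligible variables, only {L, R} blocks every backdoor path, so it is the unique smallest valid adjustment set.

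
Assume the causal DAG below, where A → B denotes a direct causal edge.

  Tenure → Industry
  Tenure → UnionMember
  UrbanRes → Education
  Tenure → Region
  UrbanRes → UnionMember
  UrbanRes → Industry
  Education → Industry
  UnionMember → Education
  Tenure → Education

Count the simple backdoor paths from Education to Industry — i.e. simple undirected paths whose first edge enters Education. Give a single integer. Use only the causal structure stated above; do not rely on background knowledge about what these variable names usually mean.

6

A backdoor path from Education to Industry is any simple undirected path whose first edge points into Education (i.e. leaves Education via a parent).
Parents of Education: {Tenure, UnionMember, UrbanRes}.
Enumerating:
  P1: Education <- Tenure -> UnionMember <- UrbanRes -> Industry
  P2: Education <- Tenure -> Industry
  P3: Education <- UrbanRes -> UnionMember <- Tenure -> Industry
  P4: Education <- UrbanRes -> Industry
  P5: Education <- UnionMember <- Tenure -> Industry
  P6: Education <- UnionMember <- UrbanRes -> Industry
That exhausts the simple backdoor paths. Count: 6.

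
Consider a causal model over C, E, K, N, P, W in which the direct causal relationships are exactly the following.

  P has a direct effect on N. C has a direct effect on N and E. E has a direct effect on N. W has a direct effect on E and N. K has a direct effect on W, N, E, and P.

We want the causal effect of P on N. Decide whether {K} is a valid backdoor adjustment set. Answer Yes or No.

Backdoor paths from P to N (paths whose first edge points into P):
  P1: P <- K -> W -> E <- C -> N
  P2: P <- K -> W -> E -> N
  P3: P <- K -> W -> N
  P4: P <- K -> E <- C -> N
  P5: P <- K -> E <- W -> N
  P6: P <- K -> E -> N
  P7: P <- K -> N
Condition 1 (no descendant of P in the set): holds — descendants of P are {N}; none are in {K}.
Condition 2 (every backdoor path blocked by {K}):
  P1: blocked at fork node K ∈ conditioning set.
  P2: blocked at fork node K ∈ conditioning set.
  P3: blocked at fork node K ∈ conditioning set.
  P4: blocked at fork node K ∈ conditioning set.
  P5: blocked at fork node K ∈ conditioning set.
  P6: blocked at fork node K ∈ conditioning set.
  P7: blocked at fork node K ∈ conditioning set.
{K} satisfies the backdoor criterion.

Yes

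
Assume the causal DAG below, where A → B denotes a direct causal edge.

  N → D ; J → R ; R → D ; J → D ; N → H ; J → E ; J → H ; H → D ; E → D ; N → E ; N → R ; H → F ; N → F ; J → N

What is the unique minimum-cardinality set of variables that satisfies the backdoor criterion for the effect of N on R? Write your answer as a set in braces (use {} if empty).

{J}

Variables eligible for adjustment (non-descendants of N, excluding N and R): {J}.
Backdoor paths from N to R:
  P1: N <- J -> R
  P2: N <- J -> H -> D <- R
  P3: N <- J -> E -> D <- R
  P4: N <- J -> D <- R
The empty set is not sufficient: P1 (N <- J -> R) has no collider blocking it and no conditioned non-collider, so it is open.
Try {J}:
  P1: blocked at fork node J ∈ conditioning set.
  P2: blocked at fork node J ∈ conditioning set.
  P3: blocked at fork node J ∈ conditioning set.
  P4: blocked at fork node J ∈ conditioning set.
{J} contains no descendant of N and blocks every backdoor path.
{J} is the unique smallest valid adjustment set.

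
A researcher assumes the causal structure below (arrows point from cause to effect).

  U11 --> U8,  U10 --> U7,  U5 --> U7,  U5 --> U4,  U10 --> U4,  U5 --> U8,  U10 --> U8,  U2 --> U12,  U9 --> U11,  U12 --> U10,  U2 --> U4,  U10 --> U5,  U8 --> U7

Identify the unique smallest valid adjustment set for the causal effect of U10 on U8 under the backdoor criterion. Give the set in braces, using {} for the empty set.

{}

Variables eligible for adjustment (non-descendants of U10, excluding U10 and U8): {U11, U12, U2, U9}.
Backdoor paths from U10 to U8:
  P1: U10 <- U12 <- U2 -> U4 <- U5 -> U8
  P2: U10 <- U12 <- U2 -> U4 <- U5 -> U7 <- U8
Each backdoor path contains an unconditioned collider, so every path is already blocked with the empty conditioning set:
  P1: blocked at collider U4 (neither it nor any descendant is in the conditioning set).
  P2: blocked at collider U4 (neither it nor any descendant is in the conditioning set).
The empty set is therefore the unique smallest valid set.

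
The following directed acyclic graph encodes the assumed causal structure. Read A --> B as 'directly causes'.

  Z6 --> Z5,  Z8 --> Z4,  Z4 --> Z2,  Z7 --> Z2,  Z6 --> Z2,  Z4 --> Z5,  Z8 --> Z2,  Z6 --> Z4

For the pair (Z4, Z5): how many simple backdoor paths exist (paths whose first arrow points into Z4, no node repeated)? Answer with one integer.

2

A backdoor path from Z4 to Z5 is any simple undirected path whose first edge points into Z4 (i.e. leaves Z4 via a parent).
Parents of Z4: {Z6, Z8}.
Enumerating:
  P1: Z4 <- Z6 -> Z5
  P2: Z4 <- Z8 -> Z2 <- Z6 -> Z5
That exhausts the simple backdoor paths. Count: 2.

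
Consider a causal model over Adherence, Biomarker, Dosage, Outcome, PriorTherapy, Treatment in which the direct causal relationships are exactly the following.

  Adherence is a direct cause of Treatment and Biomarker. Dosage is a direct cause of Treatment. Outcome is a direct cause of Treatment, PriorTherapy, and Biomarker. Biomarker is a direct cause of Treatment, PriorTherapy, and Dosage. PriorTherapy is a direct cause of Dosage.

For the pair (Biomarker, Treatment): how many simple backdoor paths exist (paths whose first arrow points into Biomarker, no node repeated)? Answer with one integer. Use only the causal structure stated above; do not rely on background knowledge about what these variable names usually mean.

A backdoor path from Biomarker to Treatment is any simple undirected path whose first edge points into Biomarker (i.e. leaves Biomarker via a parent).
Parents of Biomarker: {Adherence, Outcome}.
Enumerating:
  P1: Biomarker <- Adherence -> Treatment
  P2: Biomarker <- Outcome -> PriorTherapy -> Dosage -> Treatment
  P3: Biomarker <- Outcome -> Treatment
That exhausts the simple backdoor paths. Count: 3.

3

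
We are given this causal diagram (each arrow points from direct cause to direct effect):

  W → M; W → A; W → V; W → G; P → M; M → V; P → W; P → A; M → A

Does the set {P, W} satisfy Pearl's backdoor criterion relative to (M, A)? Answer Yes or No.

Backdoor paths from M to A (paths whose first edge points into M):
  P1: M <- P -> W -> A
  P2: M <- P -> A
  P3: M <- W <- P -> A
  P4: M <- W -> A
Condition 1 (no descendant of M in the set): holds — descendants of M are {A, V}; none are in {P, W}.
Condition 2 (every backdoor path blocked by {P, W}):
  P1: blocked at fork node P ∈ conditioning set.
  P2: blocked at fork node P ∈ conditioning set.
  P3: blocked at chain node W ∈ conditioning set.
  P4: blocked at fork node W ∈ conditioning set.
{P, W} satisfies the backdoor criterion.

Yes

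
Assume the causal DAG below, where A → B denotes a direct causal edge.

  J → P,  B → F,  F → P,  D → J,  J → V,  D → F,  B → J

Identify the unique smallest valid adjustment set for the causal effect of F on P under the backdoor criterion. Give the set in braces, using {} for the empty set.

{J}

Variables eligible for adjustment (non-descendants of F, excluding F and P): {B, D, J, V}.
Backdoor paths from F to P:
  P1: F <- B -> J -> P
  P2: F <- D -> J -> P
The empty set is not sufficient: P1 (F <- B -> J -> P) has no collider blocking it and no conditioned non-collider, so it is open.
Try {J}:
  P1: blocked at chain node J ∈ conditioning set.
  P2: blocked at chain node J ∈ conditioning set.
{J} contains no descendant of F and blocks every backdoor path.
No other singleton works — e.g. {B} leaves P2 open — so {J} is the unique smallest valid adjustment set.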